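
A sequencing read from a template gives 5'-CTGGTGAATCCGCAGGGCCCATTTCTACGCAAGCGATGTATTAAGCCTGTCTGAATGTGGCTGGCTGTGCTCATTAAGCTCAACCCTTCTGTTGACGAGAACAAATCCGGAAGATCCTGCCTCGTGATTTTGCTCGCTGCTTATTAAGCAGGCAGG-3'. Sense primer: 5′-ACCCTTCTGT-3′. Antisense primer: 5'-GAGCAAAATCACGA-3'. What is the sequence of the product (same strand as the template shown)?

5'-ACCCTTCTGTTGACGAGAACAAATCCGGAAGATCCTGCCTCGTGATTTTGCTC-3'

The forward primer matches the template at positions 83–92.
The reverse primer's reverse complement is TCGTGATTTTGCTC, which matches the template at positions 122–135.
The product is the template from position 83 through 135 (53 bp).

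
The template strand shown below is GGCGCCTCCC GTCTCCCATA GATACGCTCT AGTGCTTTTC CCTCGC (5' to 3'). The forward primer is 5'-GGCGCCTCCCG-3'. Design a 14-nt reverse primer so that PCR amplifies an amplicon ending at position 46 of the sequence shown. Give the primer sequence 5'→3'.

The forward primer binds at positions 1–11; the product's 3' end on the top strand is position 46.
The reverse primer anneals to the top strand over positions 33–46, i.e. to TGCTTTTCCCTCGC.
Its sequence written 5'→3' is the reverse complement: GCGAGGGAAAAGCA.

5'-GCGAGGGAAAAGCA-3'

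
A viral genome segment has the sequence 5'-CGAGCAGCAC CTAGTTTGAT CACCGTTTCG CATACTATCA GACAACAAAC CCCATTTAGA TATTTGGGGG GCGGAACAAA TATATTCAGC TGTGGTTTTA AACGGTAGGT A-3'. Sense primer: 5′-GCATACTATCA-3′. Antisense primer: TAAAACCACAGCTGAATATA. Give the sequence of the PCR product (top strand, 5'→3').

Scanning the template, GCATACTATCA occurs at positions 30–40; this primer anneals to the bottom strand there with its 3' end pointing downstream.
Reverse complement of the reverse primer: TATATTCAGCTGTGGTTTTA. This occurs on the top strand at positions 81–100.
The product is the template from position 30 through 100 (71 bp).

5'-GCATACTATCAGACAACAAACCCCATTTAGATATTTGGGGGGCGGAACAAATATATTCAGCTGTGGTTTTA-3'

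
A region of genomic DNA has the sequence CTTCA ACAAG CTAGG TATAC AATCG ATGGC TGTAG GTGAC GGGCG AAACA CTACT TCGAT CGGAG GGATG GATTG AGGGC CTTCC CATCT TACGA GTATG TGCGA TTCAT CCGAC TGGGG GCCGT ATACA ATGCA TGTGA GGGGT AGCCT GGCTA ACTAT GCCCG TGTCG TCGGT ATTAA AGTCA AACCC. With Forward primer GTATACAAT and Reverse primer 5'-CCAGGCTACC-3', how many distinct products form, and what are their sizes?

The forward primer GTATACAAT matches the top strand at positions 15–23, 124–132.
The reverse primer's reverse complement is GGTAGCCTGG, matching at positions 143–152.
Each forward site pairs with the reverse site to give a product ending at position 152: sizes 138, 29 bp.

Two products: 138 bp, 29 bp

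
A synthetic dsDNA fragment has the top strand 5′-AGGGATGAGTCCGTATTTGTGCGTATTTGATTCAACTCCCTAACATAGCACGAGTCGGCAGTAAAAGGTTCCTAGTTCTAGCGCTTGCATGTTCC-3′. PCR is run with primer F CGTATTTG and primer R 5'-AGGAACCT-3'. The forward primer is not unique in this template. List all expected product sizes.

62 bp, 52 bp

The forward primer CGTATTTG matches the top strand at positions 12–19, 22–29.
The reverse primer's reverse complement is AGGTTCCT, matching at positions 66–73.
Each forward site pairs with the reverse site to give a product ending at position 73: sizes 62, 52 bp.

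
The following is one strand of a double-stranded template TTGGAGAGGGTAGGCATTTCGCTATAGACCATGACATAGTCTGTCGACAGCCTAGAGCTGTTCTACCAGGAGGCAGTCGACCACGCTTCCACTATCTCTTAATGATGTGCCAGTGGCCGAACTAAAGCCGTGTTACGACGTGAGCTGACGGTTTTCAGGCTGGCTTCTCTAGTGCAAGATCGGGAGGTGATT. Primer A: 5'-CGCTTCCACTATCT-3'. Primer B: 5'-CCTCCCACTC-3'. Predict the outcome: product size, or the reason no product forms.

No product — primer B has no binding site in the template.

Primer B (CCTCCCACTC) does not match the top strand, and its reverse complement GAGTGGGAGG does not match either.
With no annealing site for primer B, no amplification occurs.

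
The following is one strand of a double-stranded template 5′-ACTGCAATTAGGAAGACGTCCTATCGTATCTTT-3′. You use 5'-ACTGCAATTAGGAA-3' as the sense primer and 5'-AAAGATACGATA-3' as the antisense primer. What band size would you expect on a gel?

33 bp

The forward primer matches the template at positions 1–14.
Reverse complement of the reverse primer: TATCGTATCTTT. This occurs on the top strand at positions 22–33.
The product runs from position 1 to position 33, so its length is 33 − 1 + 1 = 33 bp.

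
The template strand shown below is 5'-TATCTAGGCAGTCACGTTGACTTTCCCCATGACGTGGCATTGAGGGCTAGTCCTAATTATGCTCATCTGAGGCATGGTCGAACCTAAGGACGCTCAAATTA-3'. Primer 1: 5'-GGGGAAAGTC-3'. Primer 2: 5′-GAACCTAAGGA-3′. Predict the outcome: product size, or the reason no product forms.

Primer 1 (GGGGAAAGTC) has reverse complement GACTTTCCCC, which matches the top strand at positions 19–28; primer 1 anneals to the top strand there with its 3' end pointing upstream toward position 19.
Primer 2 (GAACCTAAGGA) matches the top strand directly at positions 80–90; it anneals to the bottom strand with its 3' end pointing downstream toward position 90.
The 3' ends diverge (primer 1 extends toward position 1, primer 2 toward position 101), so the primers never converge on a shared product.

No product — the primers' 3' ends point away from each other.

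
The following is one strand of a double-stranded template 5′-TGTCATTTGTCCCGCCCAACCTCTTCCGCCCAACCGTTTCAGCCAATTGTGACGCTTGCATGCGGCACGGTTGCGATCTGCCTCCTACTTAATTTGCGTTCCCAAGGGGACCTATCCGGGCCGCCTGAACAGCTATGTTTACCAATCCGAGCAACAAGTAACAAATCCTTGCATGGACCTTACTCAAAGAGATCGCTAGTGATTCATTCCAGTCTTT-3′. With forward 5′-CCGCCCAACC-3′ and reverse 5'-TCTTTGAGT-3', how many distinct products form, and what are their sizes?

The forward primer CCGCCCAACC matches the top strand at positions 12–21, 26–35.
The reverse primer's reverse complement is ACTCAAAGA, matching at positions 182–190.
Each forward site pairs with the reverse site to give a product ending at position 190: sizes 179, 165 bp.

Two products: 179 bp, 165 bp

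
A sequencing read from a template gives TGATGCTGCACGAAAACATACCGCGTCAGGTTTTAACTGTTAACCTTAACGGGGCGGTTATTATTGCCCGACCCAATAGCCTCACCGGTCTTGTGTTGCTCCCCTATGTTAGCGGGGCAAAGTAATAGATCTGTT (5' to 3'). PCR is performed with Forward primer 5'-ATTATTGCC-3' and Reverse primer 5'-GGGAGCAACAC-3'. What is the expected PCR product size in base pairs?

44 bp

Scanning the template, ATTATTGCC occurs at positions 60–68; this primer anneals to the bottom strand there with its 3' end pointing downstream.
Taking the reverse complement of GGGAGCAACAC gives GTGTTGCTCCC, found at positions 93–103 on the template; the primer anneals here to the top strand with its 3' end pointing upstream.
The product runs from position 60 to position 103, so its length is 103 − 60 + 1 = 44 bp.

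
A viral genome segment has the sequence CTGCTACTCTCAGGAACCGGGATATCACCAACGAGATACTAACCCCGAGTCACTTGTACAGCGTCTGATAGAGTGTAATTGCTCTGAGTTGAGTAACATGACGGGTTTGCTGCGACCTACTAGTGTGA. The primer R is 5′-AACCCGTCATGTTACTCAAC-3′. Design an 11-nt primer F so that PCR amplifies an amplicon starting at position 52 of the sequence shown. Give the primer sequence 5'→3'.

The reverse primer's reverse complement GTTGAGTAACATGACGGGTT matches the template at positions 88–107; the product starts at position 52.
The forward primer is identical to the top strand over positions 52–62: ACTTGTACAGC.

5'-ACTTGTACAGC-3'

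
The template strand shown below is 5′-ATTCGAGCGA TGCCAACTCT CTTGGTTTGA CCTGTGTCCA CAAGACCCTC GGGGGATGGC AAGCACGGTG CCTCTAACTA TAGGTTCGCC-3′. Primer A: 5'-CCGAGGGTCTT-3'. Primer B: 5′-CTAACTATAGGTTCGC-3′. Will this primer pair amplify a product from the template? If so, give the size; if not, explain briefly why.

Primer A (CCGAGGGTCTT) has reverse complement AAGACCCTCGG, which matches the top strand at positions 42–52; primer A anneals to the top strand there with its 3' end pointing upstream toward position 42.
Primer B (CTAACTATAGGTTCGC) matches the top strand directly at positions 74–89; it anneals to the bottom strand with its 3' end pointing downstream toward position 89.
The 3' ends diverge (primer A extends toward position 1, primer B toward position 90), so the primers never converge on a shared product.

No product — the primers' 3' ends point away from each other.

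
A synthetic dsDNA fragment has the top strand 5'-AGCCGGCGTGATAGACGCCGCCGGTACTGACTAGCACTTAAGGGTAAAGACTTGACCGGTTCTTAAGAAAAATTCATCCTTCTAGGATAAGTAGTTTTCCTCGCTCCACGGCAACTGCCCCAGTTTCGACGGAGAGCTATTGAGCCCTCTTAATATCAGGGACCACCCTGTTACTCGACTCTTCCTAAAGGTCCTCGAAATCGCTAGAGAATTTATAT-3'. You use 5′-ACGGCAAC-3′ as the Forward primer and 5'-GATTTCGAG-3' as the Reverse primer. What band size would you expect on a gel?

95 bp

Forward primer ACGGCAAC is found on the top strand at positions 108–115.
Taking the reverse complement of GATTTCGAG gives CTCGAAATC, found at positions 194–202 on the template; the primer anneals here to the top strand with its 3' end pointing upstream.
Product length = (reverse-primer end) − (forward-primer start) + 1 = 202 − 108 + 1 = 95 bp.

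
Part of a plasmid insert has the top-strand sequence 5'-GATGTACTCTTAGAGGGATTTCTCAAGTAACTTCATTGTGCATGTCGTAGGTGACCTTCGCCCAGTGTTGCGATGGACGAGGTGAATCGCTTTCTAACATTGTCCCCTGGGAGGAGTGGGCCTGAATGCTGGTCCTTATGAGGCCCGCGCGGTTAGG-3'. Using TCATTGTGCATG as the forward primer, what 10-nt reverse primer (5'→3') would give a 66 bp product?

The forward primer binds at positions 33–44, so a 66 bp product ends at position 33 + 66 − 1 = 98.
The reverse primer anneals to the top strand over positions 89–98, i.e. to GCTTTCTAAC.
Its sequence written 5'→3' is the reverse complement: GTTAGAAAGC.

5'-GTTAGAAAGC-3'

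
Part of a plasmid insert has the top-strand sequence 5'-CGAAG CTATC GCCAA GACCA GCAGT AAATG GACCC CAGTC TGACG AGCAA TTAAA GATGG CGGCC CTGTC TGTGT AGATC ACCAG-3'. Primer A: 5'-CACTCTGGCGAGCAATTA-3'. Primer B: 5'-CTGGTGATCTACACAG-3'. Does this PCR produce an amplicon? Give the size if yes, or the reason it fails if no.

Primer A (CACTCTGGCGAGCAATTA) does not match the top strand, and its reverse complement TAATTGCTCGCCAGAGTG does not match either.
With no annealing site for primer A, no amplification occurs.

No product — primer A has no binding site in the template.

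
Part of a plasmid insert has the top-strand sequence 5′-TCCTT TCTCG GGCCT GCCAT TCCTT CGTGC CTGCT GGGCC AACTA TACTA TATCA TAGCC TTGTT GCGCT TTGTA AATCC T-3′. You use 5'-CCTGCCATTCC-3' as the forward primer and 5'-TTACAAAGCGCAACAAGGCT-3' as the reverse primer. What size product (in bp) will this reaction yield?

The forward primer matches the template at positions 13–23.
The reverse primer's reverse complement is AGCCTTGTTGCGCTTTGTAA, which matches the template at positions 57–76.
Product length = (reverse-primer end) − (forward-primer start) + 1 = 76 − 13 + 1 = 64 bp.

64 bp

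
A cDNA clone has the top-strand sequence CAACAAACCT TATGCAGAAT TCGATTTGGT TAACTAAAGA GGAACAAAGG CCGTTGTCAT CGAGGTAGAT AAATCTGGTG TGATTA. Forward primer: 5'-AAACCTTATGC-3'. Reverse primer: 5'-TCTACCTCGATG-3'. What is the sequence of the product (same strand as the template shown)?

The forward primer matches the template at positions 5–15.
The reverse primer's reverse complement is CATCGAGGTAGA, which matches the template at positions 58–69.
The product is the template from position 5 through 69 (65 bp).

5'-AAACCTTATGCAGAATTCGATTTGGTTAACTAAAGAGGAACAAAGGCCGTTGTCATCGAGGTAGA-3'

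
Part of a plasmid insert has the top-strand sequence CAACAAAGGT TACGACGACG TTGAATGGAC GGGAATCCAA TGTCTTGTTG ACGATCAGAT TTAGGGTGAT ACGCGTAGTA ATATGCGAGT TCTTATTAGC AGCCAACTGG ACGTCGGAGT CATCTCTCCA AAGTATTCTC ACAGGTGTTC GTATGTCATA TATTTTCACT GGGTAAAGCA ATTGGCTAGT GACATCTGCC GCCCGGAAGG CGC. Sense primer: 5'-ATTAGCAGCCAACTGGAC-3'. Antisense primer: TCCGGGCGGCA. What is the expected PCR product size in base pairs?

The forward primer matches the template at positions 95–112.
Reverse complement of the reverse primer: TGCCGCCCGGA. This occurs on the top strand at positions 197–207.
The product runs from position 95 to position 207, so its length is 207 − 95 + 1 = 113 bp.

113 bp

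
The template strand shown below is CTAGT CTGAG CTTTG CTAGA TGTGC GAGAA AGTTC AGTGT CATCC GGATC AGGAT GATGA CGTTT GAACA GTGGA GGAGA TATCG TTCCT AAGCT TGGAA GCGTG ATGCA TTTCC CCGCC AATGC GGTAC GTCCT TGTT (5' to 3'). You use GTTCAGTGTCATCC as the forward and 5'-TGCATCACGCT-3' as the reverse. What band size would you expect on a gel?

Scanning the template, GTTCAGTGTCATCC occurs at positions 32–45; this primer anneals to the bottom strand there with its 3' end pointing downstream.
Taking the reverse complement of TGCATCACGCT gives AGCGTGATGCA, found at positions 100–110 on the template; the primer anneals here to the top strand with its 3' end pointing upstream.
Product length = (reverse-primer end) − (forward-primer start) + 1 = 110 − 32 + 1 = 79 bp.

79 bp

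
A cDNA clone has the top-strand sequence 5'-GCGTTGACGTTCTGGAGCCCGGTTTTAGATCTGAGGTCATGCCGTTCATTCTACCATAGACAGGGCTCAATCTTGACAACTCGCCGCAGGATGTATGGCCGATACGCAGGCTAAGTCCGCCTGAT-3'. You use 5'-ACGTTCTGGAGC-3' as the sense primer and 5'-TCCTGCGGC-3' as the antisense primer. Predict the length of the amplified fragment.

85 bp

Forward primer ACGTTCTGGAGC is found on the top strand at positions 7–18.
The reverse primer's reverse complement is GCCGCAGGA, which matches the template at positions 83–91.
The product runs from position 7 to position 91, so its length is 91 − 7 + 1 = 85 bp.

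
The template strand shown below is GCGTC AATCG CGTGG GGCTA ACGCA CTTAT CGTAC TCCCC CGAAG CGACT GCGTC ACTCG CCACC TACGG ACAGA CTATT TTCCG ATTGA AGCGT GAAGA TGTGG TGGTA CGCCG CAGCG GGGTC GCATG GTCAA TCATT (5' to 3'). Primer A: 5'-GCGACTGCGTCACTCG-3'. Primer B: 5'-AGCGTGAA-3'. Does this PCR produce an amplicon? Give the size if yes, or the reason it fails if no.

No product — both primers anneal to the same strand and extend in the same direction.

Primer A (GCGACTGCGTCACTCG) matches the top strand at positions 45–60 (3' end points downstream).
Primer B (AGCGTGAA) also matches the top strand directly, at positions 91–98 — its reverse complement TTCACGCT is not present.
Both primers anneal to the bottom strand with 3' ends pointing the same way, so neither can prime synthesis back toward the other.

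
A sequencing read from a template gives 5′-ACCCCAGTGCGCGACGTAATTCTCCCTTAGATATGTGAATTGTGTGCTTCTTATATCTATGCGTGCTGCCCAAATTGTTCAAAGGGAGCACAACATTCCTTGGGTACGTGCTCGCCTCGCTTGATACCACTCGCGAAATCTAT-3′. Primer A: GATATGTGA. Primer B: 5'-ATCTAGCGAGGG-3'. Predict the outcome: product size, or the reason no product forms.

No product — primer B has no binding site in the template.

Primer B (ATCTAGCGAGGG) does not match the top strand, and its reverse complement CCCTCGCTAGAT does not match either.
With no annealing site for primer B, no amplification occurs.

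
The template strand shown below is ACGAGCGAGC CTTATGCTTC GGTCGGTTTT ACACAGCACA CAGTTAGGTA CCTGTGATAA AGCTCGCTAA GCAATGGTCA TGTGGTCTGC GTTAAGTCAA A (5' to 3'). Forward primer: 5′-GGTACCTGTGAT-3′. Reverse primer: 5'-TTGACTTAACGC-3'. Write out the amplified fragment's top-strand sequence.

5'-GGTACCTGTGATAAAGCTCGCTAAGCAATGGTCATGTGGTCTGCGTTAAGTCAA-3'

Scanning the template, GGTACCTGTGAT occurs at positions 47–58; this primer anneals to the bottom strand there with its 3' end pointing downstream.
The reverse primer's reverse complement is GCGTTAAGTCAA, which matches the template at positions 89–100.
The product is the template from position 47 through 100 (54 bp).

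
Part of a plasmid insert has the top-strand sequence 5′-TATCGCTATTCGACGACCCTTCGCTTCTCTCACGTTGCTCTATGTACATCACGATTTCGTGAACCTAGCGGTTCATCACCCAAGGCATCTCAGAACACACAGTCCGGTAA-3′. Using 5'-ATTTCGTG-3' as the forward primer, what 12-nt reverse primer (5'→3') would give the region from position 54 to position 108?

5'-ACCGGACTGTGT-3'

The product's 3' end on the top strand is position 108.
The reverse primer anneals to the top strand over positions 97–108, i.e. to ACACAGTCCGGT.
Its sequence written 5'→3' is the reverse complement: ACCGGACTGTGT.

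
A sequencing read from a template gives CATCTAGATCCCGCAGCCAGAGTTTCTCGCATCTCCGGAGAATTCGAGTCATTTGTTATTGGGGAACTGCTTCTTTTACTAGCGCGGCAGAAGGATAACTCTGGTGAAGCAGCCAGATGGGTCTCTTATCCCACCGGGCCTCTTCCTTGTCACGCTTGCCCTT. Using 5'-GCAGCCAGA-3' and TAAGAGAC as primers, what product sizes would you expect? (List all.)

The forward primer GCAGCCAGA matches the top strand at positions 13–21, 109–117.
The reverse primer's reverse complement is GTCTCTTA, matching at positions 121–128.
Each forward site pairs with the reverse site to give a product ending at position 128: sizes 116, 20 bp.

116 bp, 20 bp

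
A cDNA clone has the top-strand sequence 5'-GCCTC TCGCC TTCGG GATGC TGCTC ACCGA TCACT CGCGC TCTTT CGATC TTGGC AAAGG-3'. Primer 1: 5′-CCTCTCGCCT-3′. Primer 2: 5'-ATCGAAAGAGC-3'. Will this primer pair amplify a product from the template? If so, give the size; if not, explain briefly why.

Primer 1 (CCTCTCGCCT) matches the top strand at positions 2–11; it acts as a forward primer.
Primer 2's reverse complement is GCTCTTTCGAT, matching the top strand at positions 39–49; it acts as a reverse primer.
The 3' ends face each other across positions 2–49, giving a 48 bp product.

Yes — a 48 bp product.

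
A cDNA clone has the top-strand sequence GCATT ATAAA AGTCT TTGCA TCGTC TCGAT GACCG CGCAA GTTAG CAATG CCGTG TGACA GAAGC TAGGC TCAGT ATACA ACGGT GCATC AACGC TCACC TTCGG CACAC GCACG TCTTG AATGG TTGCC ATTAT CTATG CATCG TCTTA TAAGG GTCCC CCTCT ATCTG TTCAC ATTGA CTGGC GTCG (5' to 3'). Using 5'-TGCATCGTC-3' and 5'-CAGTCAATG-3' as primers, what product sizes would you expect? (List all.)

167 bp, 45 bp

The forward primer TGCATCGTC matches the top strand at positions 17–25, 139–147.
The reverse primer's reverse complement is CATTGACTG, matching at positions 175–183.
Each forward site pairs with the reverse site to give a product ending at position 183: sizes 167, 45 bp.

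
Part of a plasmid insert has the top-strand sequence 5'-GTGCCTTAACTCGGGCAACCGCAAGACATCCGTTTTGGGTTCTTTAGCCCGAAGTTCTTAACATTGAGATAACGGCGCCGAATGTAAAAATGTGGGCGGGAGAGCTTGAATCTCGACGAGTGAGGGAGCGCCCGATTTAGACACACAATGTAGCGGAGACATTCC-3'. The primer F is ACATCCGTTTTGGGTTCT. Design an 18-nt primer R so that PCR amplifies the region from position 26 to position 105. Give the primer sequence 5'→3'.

The product's 3' end on the top strand is position 105.
The reverse primer anneals to the top strand over positions 88–105, i.e. to AAATGTGGGCGGGAGAGC.
Its sequence written 5'→3' is the reverse complement: GCTCTCCCGCCCACATTT.

5'-GCTCTCCCGCCCACATTT-3'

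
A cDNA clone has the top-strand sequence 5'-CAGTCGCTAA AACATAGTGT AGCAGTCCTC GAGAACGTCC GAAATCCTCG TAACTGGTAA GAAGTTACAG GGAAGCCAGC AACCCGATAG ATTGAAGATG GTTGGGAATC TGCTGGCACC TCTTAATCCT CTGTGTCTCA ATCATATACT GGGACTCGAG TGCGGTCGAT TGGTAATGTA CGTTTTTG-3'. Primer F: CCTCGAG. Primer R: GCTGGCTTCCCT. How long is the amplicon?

54 bp

Scanning the template, CCTCGAG occurs at positions 27–33; this primer anneals to the bottom strand there with its 3' end pointing downstream.
The reverse primer's reverse complement is AGGGAAGCCAGC, which matches the template at positions 69–80.
The product runs from position 27 to position 80, so its length is 80 − 27 + 1 = 54 bp.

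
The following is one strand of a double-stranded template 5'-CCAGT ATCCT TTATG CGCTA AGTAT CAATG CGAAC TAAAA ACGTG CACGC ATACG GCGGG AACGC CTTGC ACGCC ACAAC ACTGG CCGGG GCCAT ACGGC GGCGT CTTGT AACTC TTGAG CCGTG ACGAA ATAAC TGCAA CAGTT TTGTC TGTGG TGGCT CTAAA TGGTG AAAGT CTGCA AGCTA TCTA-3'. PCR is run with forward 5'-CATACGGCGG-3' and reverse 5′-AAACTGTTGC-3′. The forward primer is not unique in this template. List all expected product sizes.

The forward primer CATACGGCGG matches the top strand at positions 50–59, 93–102.
The reverse primer's reverse complement is GCAACAGTTT, matching at positions 137–146.
Each forward site pairs with the reverse site to give a product ending at position 146: sizes 97, 54 bp.

97 bp, 54 bp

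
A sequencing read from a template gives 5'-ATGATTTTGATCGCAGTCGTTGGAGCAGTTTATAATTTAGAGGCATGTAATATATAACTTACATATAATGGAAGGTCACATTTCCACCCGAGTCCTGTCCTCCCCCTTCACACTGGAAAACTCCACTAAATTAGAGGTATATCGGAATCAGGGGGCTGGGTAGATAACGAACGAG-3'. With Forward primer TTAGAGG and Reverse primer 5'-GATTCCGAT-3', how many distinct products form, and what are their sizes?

The forward primer TTAGAGG matches the top strand at positions 37–43, 131–137.
The reverse primer's reverse complement is ATCGGAATC, matching at positions 141–149.
Each forward site pairs with the reverse site to give a product ending at position 149: sizes 113, 19 bp.

Two products: 113 bp, 19 bp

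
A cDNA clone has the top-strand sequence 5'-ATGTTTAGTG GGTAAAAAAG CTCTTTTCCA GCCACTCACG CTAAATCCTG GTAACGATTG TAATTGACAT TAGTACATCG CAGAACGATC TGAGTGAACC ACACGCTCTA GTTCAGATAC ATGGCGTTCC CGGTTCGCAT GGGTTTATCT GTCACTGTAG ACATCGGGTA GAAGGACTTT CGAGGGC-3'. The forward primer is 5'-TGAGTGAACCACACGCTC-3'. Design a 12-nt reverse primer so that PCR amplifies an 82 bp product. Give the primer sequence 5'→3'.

5'-TCTACCCGATGT-3'

The forward primer binds at positions 91–108, so an 82 bp product ends at position 91 + 82 − 1 = 172.
The reverse primer anneals to the top strand over positions 161–172, i.e. to ACATCGGGTAGA.
Its sequence written 5'→3' is the reverse complement: TCTACCCGATGT.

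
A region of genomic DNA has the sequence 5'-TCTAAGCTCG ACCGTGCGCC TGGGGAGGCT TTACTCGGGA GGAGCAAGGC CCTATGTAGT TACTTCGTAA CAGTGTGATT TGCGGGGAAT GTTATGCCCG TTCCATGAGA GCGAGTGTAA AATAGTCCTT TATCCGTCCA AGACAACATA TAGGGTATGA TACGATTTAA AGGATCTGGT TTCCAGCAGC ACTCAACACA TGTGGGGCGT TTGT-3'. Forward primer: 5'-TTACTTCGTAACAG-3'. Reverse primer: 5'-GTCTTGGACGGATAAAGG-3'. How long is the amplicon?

85 bp

Scanning the template, TTACTTCGTAACAG occurs at positions 60–73; this primer anneals to the bottom strand there with its 3' end pointing downstream.
Taking the reverse complement of GTCTTGGACGGATAAAGG gives CCTTTATCCGTCCAAGAC, found at positions 127–144 on the template; the primer anneals here to the top strand with its 3' end pointing upstream.
Amplicon spans positions 60–144: 85 bp.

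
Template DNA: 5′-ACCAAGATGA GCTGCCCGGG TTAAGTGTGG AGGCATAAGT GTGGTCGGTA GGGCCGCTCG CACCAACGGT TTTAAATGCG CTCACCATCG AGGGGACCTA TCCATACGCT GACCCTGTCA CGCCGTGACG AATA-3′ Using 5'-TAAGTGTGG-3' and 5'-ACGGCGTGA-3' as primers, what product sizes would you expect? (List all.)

The forward primer TAAGTGTGG matches the top strand at positions 22–30, 36–44.
The reverse primer's reverse complement is TCACGCCGT, matching at positions 118–126.
Each forward site pairs with the reverse site to give a product ending at position 126: sizes 105, 91 bp.

105 bp, 91 bp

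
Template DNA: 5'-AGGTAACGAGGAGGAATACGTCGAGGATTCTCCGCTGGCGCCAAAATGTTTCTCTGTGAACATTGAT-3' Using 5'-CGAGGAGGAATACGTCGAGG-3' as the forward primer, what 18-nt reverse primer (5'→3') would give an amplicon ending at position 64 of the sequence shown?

5'-AATGTTCACAGAGAAACA-3'

The forward primer binds at positions 7–26; the product's 3' end on the top strand is position 64.
The reverse primer anneals to the top strand over positions 47–64, i.e. to TGTTTCTCTGTGAACATT.
Its sequence written 5'→3' is the reverse complement: AATGTTCACAGAGAAACA.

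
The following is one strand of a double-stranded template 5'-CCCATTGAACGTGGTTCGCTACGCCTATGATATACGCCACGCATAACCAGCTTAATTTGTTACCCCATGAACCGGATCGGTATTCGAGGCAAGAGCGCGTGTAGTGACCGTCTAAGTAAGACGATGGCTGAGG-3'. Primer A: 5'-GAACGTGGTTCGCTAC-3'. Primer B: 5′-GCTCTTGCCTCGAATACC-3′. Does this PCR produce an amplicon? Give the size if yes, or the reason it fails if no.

Primer A (GAACGTGGTTCGCTAC) matches the top strand at positions 7–22; it acts as a forward primer.
Primer B's reverse complement is GGTATTCGAGGCAAGAGC, matching the top strand at positions 79–96; it acts as a reverse primer.
The 3' ends face each other across positions 7–96, giving a 90 bp product.

Yes — a 90 bp product.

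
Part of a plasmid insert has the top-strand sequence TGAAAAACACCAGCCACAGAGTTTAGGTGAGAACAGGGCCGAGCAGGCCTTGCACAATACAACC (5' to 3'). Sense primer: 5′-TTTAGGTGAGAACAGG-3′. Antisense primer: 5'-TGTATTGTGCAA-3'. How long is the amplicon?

Scanning the template, TTTAGGTGAGAACAGG occurs at positions 22–37; this primer anneals to the bottom strand there with its 3' end pointing downstream.
Taking the reverse complement of TGTATTGTGCAA gives TTGCACAATACA, found at positions 50–61 on the template; the primer anneals here to the top strand with its 3' end pointing upstream.
Product length = (reverse-primer end) − (forward-primer start) + 1 = 61 − 22 + 1 = 40 bp.

40 bp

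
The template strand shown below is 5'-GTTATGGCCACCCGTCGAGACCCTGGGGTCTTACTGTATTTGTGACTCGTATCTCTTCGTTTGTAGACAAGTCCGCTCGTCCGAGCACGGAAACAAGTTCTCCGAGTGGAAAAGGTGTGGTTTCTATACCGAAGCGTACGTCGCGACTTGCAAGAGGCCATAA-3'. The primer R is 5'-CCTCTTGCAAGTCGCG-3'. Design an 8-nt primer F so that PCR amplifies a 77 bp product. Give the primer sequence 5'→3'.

The reverse primer's reverse complement CGCGACTTGCAAGAGG matches the template at positions 142–157, so the product ends at position 157.
A 77 bp product then starts at position 157 − 77 + 1 = 81.
The forward primer is identical to the top strand there: CCGAGCAC.

5'-CCGAGCAC-3'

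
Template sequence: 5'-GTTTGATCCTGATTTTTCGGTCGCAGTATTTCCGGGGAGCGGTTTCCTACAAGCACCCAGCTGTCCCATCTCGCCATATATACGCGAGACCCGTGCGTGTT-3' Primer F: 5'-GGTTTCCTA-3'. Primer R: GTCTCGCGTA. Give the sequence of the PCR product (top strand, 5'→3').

Forward primer GGTTTCCTA is found on the top strand at positions 41–49.
Taking the reverse complement of GTCTCGCGTA gives TACGCGAGAC, found at positions 81–90 on the template; the primer anneals here to the top strand with its 3' end pointing upstream.
The product is the template from position 41 through 90 (50 bp).

5'-GGTTTCCTACAAGCACCCAGCTGTCCCATCTCGCCATATATACGCGAGAC-3'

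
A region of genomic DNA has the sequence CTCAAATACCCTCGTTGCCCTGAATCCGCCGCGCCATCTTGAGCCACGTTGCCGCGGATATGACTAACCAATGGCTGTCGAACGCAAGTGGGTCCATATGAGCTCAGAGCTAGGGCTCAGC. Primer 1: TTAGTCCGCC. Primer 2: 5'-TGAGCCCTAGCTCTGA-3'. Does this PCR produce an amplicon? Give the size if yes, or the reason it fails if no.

Primer 1 (TTAGTCCGCC) does not match the top strand, and its reverse complement GGCGGACTAA does not match either.
With no annealing site for primer 1, no amplification occurs.

No product — primer 1 has no binding site in the template.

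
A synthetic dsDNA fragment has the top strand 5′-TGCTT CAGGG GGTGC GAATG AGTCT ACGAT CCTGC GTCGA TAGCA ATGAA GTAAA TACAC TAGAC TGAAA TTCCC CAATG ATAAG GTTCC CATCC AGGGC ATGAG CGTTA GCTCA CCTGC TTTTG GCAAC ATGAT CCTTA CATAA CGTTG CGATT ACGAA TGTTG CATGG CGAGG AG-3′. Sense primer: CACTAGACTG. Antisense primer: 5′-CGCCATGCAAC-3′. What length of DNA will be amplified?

Forward primer CACTAGACTG is found on the top strand at positions 58–67.
Taking the reverse complement of CGCCATGCAAC gives GTTGCATGGCG, found at positions 162–172 on the template; the primer anneals here to the top strand with its 3' end pointing upstream.
The product runs from position 58 to position 172, so its length is 172 − 58 + 1 = 115 bp.

115 bp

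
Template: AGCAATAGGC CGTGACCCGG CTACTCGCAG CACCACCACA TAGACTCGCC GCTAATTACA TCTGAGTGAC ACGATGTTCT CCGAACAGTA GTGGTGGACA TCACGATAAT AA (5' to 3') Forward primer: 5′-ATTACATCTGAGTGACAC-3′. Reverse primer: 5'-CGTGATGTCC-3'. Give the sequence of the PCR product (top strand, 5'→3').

5'-ATTACATCTGAGTGACACGATGTTCTCCGAACAGTAGTGGTGGACATCACG-3'

Forward primer ATTACATCTGAGTGACAC is found on the top strand at positions 55–72.
Reverse complement of the reverse primer: GGACATCACG. This occurs on the top strand at positions 96–105.
The product is the template from position 55 through 105 (51 bp).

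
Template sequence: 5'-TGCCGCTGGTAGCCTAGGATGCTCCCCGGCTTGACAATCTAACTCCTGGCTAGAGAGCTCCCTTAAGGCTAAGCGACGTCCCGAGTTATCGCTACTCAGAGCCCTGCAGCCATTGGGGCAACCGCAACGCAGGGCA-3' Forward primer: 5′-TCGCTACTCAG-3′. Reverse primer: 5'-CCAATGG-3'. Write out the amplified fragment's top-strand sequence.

Scanning the template, TCGCTACTCAG occurs at positions 89–99; this primer anneals to the bottom strand there with its 3' end pointing downstream.
Taking the reverse complement of CCAATGG gives CCATTGG, found at positions 110–116 on the template; the primer anneals here to the top strand with its 3' end pointing upstream.
The product is the template from position 89 through 116 (28 bp).

5'-TCGCTACTCAGAGCCCTGCAGCCATTGG-3'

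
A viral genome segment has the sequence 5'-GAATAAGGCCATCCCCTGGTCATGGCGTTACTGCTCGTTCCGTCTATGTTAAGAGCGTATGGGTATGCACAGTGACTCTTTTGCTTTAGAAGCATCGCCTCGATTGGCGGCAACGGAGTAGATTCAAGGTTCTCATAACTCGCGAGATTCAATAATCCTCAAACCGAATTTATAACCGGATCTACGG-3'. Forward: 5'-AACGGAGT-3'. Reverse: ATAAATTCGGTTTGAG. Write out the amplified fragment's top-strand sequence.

Forward primer AACGGAGT is found on the top strand at positions 112–119.
Reverse complement of the reverse primer: CTCAAACCGAATTTAT. This occurs on the top strand at positions 158–173.
The product is the template from position 112 through 173 (62 bp).

5'-AACGGAGTAGATTCAAGGTTCTCATAACTCGCGAGATTCAATAATCCTCAAACCGAATTTAT-3'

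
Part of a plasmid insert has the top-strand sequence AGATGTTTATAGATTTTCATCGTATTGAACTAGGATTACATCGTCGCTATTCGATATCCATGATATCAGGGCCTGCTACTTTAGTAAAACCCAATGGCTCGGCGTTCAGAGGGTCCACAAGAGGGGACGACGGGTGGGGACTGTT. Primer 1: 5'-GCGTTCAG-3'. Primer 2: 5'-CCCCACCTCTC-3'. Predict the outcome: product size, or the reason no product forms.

No product — primer 2 has no binding site in the template.

Primer 2 (CCCCACCTCTC) does not match the top strand, and its reverse complement GAGAGGTGGGG does not match either.
With no annealing site for primer 2, no amplification occurs.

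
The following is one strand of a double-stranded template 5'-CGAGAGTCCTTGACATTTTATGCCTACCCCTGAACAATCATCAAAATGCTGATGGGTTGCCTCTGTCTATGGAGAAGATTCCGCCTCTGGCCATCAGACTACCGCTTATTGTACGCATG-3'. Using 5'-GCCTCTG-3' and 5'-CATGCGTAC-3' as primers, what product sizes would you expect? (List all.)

61 bp, 37 bp

The forward primer GCCTCTG matches the top strand at positions 59–65, 83–89.
The reverse primer's reverse complement is GTACGCATG, matching at positions 111–119.
Each forward site pairs with the reverse site to give a product ending at position 119: sizes 61, 37 bp.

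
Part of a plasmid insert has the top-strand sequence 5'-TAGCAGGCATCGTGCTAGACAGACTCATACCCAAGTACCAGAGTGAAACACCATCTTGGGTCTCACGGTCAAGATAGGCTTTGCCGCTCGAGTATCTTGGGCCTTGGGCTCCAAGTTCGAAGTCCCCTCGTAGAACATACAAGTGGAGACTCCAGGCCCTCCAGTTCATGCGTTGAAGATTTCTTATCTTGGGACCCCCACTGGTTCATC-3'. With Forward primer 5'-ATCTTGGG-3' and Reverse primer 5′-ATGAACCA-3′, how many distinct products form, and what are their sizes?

The forward primer ATCTTGGG matches the top strand at positions 53–60, 94–101, 186–193.
The reverse primer's reverse complement is TGGTTCAT, matching at positions 202–209.
Each forward site pairs with the reverse site to give a product ending at position 209: sizes 157, 116, 24 bp.

Three products: 157 bp, 116 bp, 24 bp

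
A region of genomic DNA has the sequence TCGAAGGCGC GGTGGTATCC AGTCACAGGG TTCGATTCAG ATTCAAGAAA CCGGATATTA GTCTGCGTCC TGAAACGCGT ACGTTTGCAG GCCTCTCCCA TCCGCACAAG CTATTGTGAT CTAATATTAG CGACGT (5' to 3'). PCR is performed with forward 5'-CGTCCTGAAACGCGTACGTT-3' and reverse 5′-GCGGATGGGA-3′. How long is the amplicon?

40 bp

Scanning the template, CGTCCTGAAACGCGTACGTT occurs at positions 66–85; this primer anneals to the bottom strand there with its 3' end pointing downstream.
Reverse complement of the reverse primer: TCCCATCCGC. This occurs on the top strand at positions 96–105.
The product runs from position 66 to position 105, so its length is 105 − 66 + 1 = 40 bp.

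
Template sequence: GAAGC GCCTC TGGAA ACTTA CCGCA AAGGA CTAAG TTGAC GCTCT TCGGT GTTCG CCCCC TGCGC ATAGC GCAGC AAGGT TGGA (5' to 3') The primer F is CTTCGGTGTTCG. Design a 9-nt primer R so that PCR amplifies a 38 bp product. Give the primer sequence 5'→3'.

The forward primer binds at positions 44–55, so a 38 bp product ends at position 44 + 38 − 1 = 81.
The reverse primer anneals to the top strand over positions 73–81, i.e. to AGCAAGGTT.
Its sequence written 5'→3' is the reverse complement: AACCTTGCT.

5'-AACCTTGCT-3'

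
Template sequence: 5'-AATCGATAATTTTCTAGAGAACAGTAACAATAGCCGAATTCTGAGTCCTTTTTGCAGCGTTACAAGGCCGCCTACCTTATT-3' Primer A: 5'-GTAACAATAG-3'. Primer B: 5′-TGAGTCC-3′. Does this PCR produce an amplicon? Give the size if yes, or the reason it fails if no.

No product — both primers anneal to the same strand and extend in the same direction.

Primer A (GTAACAATAG) matches the top strand at positions 24–33 (3' end points downstream).
Primer B (TGAGTCC) also matches the top strand directly, at positions 42–48 — its reverse complement GGACTCA is not present.
Both primers anneal to the bottom strand with 3' ends pointing the same way, so neither can prime synthesis back toward the other.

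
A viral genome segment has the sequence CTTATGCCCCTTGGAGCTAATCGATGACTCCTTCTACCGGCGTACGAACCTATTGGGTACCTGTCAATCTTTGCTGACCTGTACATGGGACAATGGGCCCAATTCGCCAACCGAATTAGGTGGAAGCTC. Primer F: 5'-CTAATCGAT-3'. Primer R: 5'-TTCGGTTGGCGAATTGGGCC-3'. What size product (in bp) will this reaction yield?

The forward primer matches the template at positions 17–25.
Taking the reverse complement of TTCGGTTGGCGAATTGGGCC gives GGCCCAATTCGCCAACCGAA, found at positions 96–115 on the template; the primer anneals here to the top strand with its 3' end pointing upstream.
The product runs from position 17 to position 115, so its length is 115 − 17 + 1 = 99 bp.

99 bp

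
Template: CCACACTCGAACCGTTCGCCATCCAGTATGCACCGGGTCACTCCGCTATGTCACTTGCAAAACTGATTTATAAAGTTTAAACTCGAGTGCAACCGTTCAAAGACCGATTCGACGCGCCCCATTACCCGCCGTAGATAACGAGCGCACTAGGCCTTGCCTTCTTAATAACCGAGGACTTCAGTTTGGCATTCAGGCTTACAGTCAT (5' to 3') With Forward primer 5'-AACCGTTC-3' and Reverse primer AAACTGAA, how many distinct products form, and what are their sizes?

Two products: 175 bp, 94 bp

The forward primer AACCGTTC matches the top strand at positions 10–17, 91–98.
The reverse primer's reverse complement is TTCAGTTT, matching at positions 177–184.
Each forward site pairs with the reverse site to give a product ending at position 184: sizes 175, 94 bp.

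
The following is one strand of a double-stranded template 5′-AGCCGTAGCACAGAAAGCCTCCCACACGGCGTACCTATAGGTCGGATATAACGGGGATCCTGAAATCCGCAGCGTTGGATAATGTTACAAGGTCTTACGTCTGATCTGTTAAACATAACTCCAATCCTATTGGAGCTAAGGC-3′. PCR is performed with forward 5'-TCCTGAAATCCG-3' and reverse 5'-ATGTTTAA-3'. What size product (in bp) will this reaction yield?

59 bp

The forward primer matches the template at positions 58–69.
Taking the reverse complement of ATGTTTAA gives TTAAACAT, found at positions 109–116 on the template; the primer anneals here to the top strand with its 3' end pointing upstream.
The product runs from position 58 to position 116, so its length is 116 − 58 + 1 = 59 bp.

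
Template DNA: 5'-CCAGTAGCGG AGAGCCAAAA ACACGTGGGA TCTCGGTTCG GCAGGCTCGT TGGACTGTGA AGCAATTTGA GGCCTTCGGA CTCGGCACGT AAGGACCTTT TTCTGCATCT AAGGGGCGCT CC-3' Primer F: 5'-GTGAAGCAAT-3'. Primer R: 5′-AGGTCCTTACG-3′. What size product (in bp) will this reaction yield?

Scanning the template, GTGAAGCAAT occurs at positions 57–66; this primer anneals to the bottom strand there with its 3' end pointing downstream.
Taking the reverse complement of AGGTCCTTACG gives CGTAAGGACCT, found at positions 88–98 on the template; the primer anneals here to the top strand with its 3' end pointing upstream.
Product length = (reverse-primer end) − (forward-primer start) + 1 = 98 − 57 + 1 = 42 bp.

42 bp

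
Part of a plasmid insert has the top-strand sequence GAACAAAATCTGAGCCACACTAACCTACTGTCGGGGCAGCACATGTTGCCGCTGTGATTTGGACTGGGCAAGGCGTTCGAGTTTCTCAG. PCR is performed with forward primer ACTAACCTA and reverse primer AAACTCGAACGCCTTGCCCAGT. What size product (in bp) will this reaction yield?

66 bp

Scanning the template, ACTAACCTA occurs at positions 19–27; this primer anneals to the bottom strand there with its 3' end pointing downstream.
Taking the reverse complement of AAACTCGAACGCCTTGCCCAGT gives ACTGGGCAAGGCGTTCGAGTTT, found at positions 63–84 on the template; the primer anneals here to the top strand with its 3' end pointing upstream.
The product runs from position 19 to position 84, so its length is 84 − 19 + 1 = 66 bp.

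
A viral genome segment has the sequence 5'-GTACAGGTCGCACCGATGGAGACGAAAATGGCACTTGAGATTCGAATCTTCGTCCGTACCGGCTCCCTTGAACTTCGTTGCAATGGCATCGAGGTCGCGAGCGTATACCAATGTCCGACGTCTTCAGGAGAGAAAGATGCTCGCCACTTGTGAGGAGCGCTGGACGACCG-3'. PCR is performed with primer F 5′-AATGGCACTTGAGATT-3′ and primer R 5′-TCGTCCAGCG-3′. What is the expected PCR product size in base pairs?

Scanning the template, AATGGCACTTGAGATT occurs at positions 27–42; this primer anneals to the bottom strand there with its 3' end pointing downstream.
Taking the reverse complement of TCGTCCAGCG gives CGCTGGACGA, found at positions 158–167 on the template; the primer anneals here to the top strand with its 3' end pointing upstream.
Product length = (reverse-primer end) − (forward-primer start) + 1 = 167 − 27 + 1 = 141 bp.

141 bp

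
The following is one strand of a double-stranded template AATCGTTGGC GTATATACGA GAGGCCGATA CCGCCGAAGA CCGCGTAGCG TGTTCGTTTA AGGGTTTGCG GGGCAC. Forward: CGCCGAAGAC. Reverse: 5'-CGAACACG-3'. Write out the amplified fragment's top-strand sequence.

5'-CGCCGAAGACCGCGTAGCGTGTTCG-3'

Forward primer CGCCGAAGAC is found on the top strand at positions 32–41.
Reverse complement of the reverse primer: CGTGTTCG. This occurs on the top strand at positions 49–56.
The product is the template from position 32 through 56 (25 bp).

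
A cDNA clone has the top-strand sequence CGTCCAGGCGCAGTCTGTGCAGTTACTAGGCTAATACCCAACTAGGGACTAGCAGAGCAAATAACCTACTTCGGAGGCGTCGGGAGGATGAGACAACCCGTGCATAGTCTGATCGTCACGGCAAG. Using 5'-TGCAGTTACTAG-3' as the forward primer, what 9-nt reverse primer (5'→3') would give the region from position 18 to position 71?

5'-AAGTAGGTT-3'

The product's 3' end on the top strand is position 71.
The reverse primer anneals to the top strand over positions 63–71, i.e. to AACCTACTT.
Its sequence written 5'→3' is the reverse complement: AAGTAGGTT.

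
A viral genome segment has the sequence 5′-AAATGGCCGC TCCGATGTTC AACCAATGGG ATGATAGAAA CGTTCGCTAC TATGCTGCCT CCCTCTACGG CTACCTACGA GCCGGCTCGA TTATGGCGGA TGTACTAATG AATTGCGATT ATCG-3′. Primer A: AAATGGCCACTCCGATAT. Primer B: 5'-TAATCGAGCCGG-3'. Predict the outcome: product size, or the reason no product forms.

No product — primer A has no binding site in the template.

Primer A (AAATGGCCACTCCGATAT) does not match the top strand, and its reverse complement ATATCGGAGTGGCCATTT does not match either.
With no annealing site for primer A, no amplification occurs.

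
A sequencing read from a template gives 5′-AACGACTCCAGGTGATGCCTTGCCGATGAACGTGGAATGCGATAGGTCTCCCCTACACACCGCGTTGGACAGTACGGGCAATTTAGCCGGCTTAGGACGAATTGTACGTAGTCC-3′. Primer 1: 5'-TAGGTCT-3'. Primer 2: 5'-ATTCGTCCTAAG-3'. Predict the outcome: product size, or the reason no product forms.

Primer 1 (TAGGTCT) matches the top strand at positions 43–49; it acts as a forward primer.
Primer 2's reverse complement is CTTAGGACGAAT, matching the top strand at positions 91–102; it acts as a reverse primer.
The 3' ends face each other across positions 43–102, giving a 60 bp product.

Yes — a 60 bp product.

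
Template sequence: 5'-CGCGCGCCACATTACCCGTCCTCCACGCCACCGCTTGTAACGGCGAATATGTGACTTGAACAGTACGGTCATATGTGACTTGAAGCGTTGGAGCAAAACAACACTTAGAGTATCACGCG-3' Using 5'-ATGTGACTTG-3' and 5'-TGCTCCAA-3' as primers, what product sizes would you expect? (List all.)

The forward primer ATGTGACTTG matches the top strand at positions 49–58, 73–82.
The reverse primer's reverse complement is TTGGAGCA, matching at positions 88–95.
Each forward site pairs with the reverse site to give a product ending at position 95: sizes 47, 23 bp.

47 bp, 23 bp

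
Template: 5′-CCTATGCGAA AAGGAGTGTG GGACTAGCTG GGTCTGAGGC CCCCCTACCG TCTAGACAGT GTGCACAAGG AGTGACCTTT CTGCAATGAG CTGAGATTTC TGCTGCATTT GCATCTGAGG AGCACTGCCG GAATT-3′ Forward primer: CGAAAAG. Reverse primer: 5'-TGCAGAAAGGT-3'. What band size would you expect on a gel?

Scanning the template, CGAAAAG occurs at positions 7–13; this primer anneals to the bottom strand there with its 3' end pointing downstream.
Reverse complement of the reverse primer: ACCTTTCTGCA. This occurs on the top strand at positions 75–85.
Amplicon spans positions 7–85: 79 bp.

79 bp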